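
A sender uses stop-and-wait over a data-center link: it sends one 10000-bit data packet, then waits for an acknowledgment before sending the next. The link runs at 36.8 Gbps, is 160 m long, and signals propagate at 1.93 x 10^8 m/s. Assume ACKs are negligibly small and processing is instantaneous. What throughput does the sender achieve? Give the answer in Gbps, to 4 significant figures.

5.182 Gbps

t_tx = L/R = 10000/36800000000 = 2.71739e-07 s.
t_prop = 160/193000000 = 8.29016e-07 s; RTT = 1.65803e-06 s.
Cycle = t_tx + RTT = 1.92977e-06 s.
Throughput = L / cycle = 10000 / 1.92977e-06 = 5.182 Gbps.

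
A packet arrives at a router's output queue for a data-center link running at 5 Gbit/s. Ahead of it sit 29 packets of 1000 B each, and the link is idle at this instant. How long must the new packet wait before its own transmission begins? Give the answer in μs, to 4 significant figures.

46.40 μs

Each queued packet: L/R = 8000/5000000000 = 1.6 μs.
29 queued → 46.4 μs.
Queuing delay = 46.40 μs.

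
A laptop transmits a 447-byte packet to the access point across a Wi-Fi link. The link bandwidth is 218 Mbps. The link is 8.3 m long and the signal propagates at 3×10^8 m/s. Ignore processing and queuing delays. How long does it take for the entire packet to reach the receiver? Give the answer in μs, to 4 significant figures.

16.43 μs

L = 447 × 8 = 3576 bits.
Transmission delay = L/R = 3576 / 218000000 = 16.4037 μs.
Propagation delay = d/s = 8.3 m / 300000000 m/s = 0.0276667 μs.
Total = 16.43 μs.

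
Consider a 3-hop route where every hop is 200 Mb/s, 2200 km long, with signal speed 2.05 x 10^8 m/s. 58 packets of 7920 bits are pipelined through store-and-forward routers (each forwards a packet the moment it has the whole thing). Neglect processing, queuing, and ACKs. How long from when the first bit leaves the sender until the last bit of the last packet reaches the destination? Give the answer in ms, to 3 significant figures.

Per-hop transmission t_tx = L/R = 7920/200000000 = 0.0396 ms.
Per-hop propagation t_prop = 2200000/2.05e+08 = 10.7317 ms.
Pipeline fill: first packet needs 3·t_tx to clear all hops; remaining 57 packets each add one t_tx.
Total = (3+58-1)·t_tx + 3·t_prop = 60·0.0396 + 3·10.7317 = 34.6 ms.

34.6 ms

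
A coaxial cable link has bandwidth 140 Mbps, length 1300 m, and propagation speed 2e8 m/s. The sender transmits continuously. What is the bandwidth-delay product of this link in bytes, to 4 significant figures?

113.8 bytes

Propagation delay = 1300 / 200000000 = 6.5e-06 s.
BDP = R × t_prop = 140000000 × 6.5e-06 = 910 bits.
In bytes: 910/8 = 113.8 bytes.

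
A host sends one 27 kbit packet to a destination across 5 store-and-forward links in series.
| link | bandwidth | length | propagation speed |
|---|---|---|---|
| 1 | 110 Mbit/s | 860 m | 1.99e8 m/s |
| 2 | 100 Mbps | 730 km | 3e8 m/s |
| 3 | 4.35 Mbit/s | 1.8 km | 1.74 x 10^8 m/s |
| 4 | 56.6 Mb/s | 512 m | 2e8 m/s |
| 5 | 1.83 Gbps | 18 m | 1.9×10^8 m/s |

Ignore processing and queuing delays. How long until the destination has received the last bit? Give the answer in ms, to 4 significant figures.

L = 27000 bits.
Transmission delays (L/R per hop): 0.245455, 0.27, 6.2069, 0.477032, 0.0147541 ms; sum = 7.21414 ms.
Propagation delays (d/s per hop): 0.00432161, 2.43333, 0.0103448, 0.00256, 9.47368e-05 ms; sum = 2.45065 ms.
End-to-end = 9.665 ms.

9.665 ms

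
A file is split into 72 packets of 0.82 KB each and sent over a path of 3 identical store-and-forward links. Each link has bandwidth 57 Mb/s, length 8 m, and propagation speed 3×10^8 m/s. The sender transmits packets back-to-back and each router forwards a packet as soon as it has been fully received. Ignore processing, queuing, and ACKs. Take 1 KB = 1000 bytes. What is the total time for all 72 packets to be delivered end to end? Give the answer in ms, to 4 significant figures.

8.517 ms

Per-hop transmission t_tx = L/R = 6560/57000000 = 0.115088 ms.
Per-hop propagation t_prop = 8/300000000 = 2.66667e-05 ms.
Pipeline fill: first packet needs 3·t_tx to clear all hops; remaining 71 packets each add one t_tx.
Total = (3+72-1)·t_tx + 3·t_prop = 74·0.115088 + 3·2.66667e-05 = 8.517 ms.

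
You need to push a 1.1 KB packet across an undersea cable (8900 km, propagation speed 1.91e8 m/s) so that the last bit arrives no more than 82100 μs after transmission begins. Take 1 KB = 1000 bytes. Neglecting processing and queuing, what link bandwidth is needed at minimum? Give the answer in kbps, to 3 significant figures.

L = 8800 bits.
Propagation delay = 8900000 / 191000000 = 46596.9 μs.
Transmission budget = 82100 − 46596.9 = 35503.1 μs.
R ≥ L / t_tx = 8800 bits / 0.0355031 s = 248 kbps.

248 kbps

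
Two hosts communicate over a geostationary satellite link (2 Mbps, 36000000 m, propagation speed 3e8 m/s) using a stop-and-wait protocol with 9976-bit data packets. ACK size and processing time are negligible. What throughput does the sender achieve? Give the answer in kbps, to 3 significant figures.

t_tx = L/R = 9976/2000000 = 0.004988 s.
t_prop = 36000000/300000000 = 0.12 s; RTT = 0.24 s.
Cycle = t_tx + RTT = 0.244988 s.
Throughput = L / cycle = 9976 / 0.244988 = 40.7 kbps.

40.7 kbps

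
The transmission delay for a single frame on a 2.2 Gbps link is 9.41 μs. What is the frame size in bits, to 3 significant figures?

20700 bits

L = R × t_tx = 2200000000 b/s × 9.41e-06 s = 20702 bits.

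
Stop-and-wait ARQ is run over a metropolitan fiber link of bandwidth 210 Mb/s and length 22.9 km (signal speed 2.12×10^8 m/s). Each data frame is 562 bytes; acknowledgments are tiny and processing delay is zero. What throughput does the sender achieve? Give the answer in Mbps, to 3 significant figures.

t_tx = L/R = 4496/210000000 = 2.14095e-05 s.
t_prop = 22900/212000000 = 0.000108019 s; RTT = 0.000216038 s.
Cycle = t_tx + RTT = 0.000237447 s.
Throughput = L / cycle = 4496 / 0.000237447 = 18.9 Mbps.

18.9 Mbps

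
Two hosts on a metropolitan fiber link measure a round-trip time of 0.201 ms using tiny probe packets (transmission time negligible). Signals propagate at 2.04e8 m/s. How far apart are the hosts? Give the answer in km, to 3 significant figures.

20.5 km

One-way propagation = RTT/2 = 0.1005 ms.
d = s × t = 204000000 × 0.0001005 = 20.5 km.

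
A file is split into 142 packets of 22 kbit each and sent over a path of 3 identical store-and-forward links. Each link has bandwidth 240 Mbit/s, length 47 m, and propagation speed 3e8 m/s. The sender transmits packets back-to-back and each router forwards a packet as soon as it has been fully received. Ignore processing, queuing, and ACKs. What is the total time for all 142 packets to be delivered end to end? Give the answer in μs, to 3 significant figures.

Per-hop transmission t_tx = L/R = 22000/240000000 = 91.6667 μs.
Per-hop propagation t_prop = 47/300000000 = 0.156667 μs.
Pipeline fill: first packet needs 3·t_tx to clear all hops; remaining 141 packets each add one t_tx.
Total = (3+142-1)·t_tx + 3·t_prop = 144·91.6667 + 3·0.156667 = 13200 μs.

13200 μs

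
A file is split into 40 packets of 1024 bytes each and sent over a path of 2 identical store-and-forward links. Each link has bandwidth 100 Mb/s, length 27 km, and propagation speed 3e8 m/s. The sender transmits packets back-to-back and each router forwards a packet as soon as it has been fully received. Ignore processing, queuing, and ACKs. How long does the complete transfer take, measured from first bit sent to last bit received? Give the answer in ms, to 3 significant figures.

3.54 ms

Per-hop transmission t_tx = L/R = 8192/100000000 = 0.08192 ms.
Per-hop propagation t_prop = 27000/300000000 = 0.09 ms.
Pipeline fill: first packet needs 2·t_tx to clear all hops; remaining 39 packets each add one t_tx.
Total = (2+40-1)·t_tx + 2·t_prop = 41·0.08192 + 2·0.09 = 3.54 ms.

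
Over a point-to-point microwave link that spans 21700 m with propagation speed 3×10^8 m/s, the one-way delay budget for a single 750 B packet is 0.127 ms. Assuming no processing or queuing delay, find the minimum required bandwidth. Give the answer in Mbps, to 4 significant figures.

L = 6000 bits.
Propagation delay = 21700 / 300000000 = 0.0723333 ms.
Transmission budget = 0.127 − 0.0723333 = 0.0546667 ms.
R ≥ L / t_tx = 6000 bits / 5.46667e-05 s = 109.8 Mbps.

109.8 Mbps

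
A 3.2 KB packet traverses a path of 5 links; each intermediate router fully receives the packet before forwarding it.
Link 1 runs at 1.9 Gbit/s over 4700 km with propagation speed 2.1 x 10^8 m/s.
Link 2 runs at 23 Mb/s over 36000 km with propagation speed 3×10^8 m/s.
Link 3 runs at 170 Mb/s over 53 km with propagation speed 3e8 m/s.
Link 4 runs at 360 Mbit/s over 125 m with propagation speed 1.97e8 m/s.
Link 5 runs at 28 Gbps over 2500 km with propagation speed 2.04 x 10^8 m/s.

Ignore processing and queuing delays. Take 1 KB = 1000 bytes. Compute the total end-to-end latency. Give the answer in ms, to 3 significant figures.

L = 25600 bits.
Transmission delays (L/R per hop): 0.0134737, 1.11304, 0.150588, 0.0711111, 0.000914286 ms; sum = 1.34913 ms.
Propagation delays (d/s per hop): 22.381, 120, 0.176667, 0.000634518, 12.2549 ms; sum = 154.813 ms.
End-to-end = 156 ms.

156 ms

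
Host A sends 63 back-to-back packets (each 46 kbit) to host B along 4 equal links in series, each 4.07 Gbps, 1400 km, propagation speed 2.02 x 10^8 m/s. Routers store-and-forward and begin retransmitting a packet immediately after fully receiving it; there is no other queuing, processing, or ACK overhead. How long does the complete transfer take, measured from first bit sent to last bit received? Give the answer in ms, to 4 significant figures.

Per-hop transmission t_tx = L/R = 46000/4.07e+09 = 0.0113022 ms.
Per-hop propagation t_prop = 1400000/202000000 = 6.93069 ms.
Pipeline fill: first packet needs 4·t_tx to clear all hops; remaining 62 packets each add one t_tx.
Total = (4+63-1)·t_tx + 4·t_prop = 66·0.0113022 + 4·6.93069 = 28.47 ms.

28.47 ms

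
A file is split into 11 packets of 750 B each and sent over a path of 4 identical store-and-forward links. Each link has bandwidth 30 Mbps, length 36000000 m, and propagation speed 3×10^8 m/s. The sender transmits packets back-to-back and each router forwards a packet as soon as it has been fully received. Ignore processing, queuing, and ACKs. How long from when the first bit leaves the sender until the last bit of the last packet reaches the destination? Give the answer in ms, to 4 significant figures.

Per-hop transmission t_tx = L/R = 6000/30000000 = 0.2 ms.
Per-hop propagation t_prop = 36000000/300000000 = 120 ms.
Pipeline fill: first packet needs 4·t_tx to clear all hops; remaining 10 packets each add one t_tx.
Total = (4+11-1)·t_tx + 4·t_prop = 14·0.2 + 4·120 = 482.8 ms.

482.8 ms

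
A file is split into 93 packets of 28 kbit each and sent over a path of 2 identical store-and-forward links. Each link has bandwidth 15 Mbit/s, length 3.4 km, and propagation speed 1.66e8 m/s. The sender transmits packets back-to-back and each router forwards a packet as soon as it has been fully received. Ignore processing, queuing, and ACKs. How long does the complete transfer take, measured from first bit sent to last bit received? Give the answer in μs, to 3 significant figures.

176000 μs

Per-hop transmission t_tx = L/R = 28000/15000000 = 1866.67 μs.
Per-hop propagation t_prop = 3400/166000000 = 20.4819 μs.
Pipeline fill: first packet needs 2·t_tx to clear all hops; remaining 92 packets each add one t_tx.
Total = (2+93-1)·t_tx + 2·t_prop = 94·1866.67 + 2·20.4819 = 176000 μs.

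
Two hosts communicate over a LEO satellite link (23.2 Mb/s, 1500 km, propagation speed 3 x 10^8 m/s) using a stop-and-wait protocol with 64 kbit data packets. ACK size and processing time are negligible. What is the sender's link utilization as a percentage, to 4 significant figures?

t_tx = L/R = 64000/23200000 = 0.00275862 s.
t_prop = 1500000/300000000 = 0.005 s; RTT = 0.01 s.
Cycle = t_tx + RTT = 0.0127586 s.
Utilization = t_tx / cycle = 0.00275862/0.0127586 = 21.62 %.

21.62 %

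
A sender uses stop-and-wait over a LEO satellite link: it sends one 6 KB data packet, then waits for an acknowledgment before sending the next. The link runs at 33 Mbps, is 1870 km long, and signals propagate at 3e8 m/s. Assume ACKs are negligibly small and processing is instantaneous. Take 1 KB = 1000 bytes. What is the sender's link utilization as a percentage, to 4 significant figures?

10.45 %

t_tx = L/R = 48000/33000000 = 0.00145455 s.
t_prop = 1870000/300000000 = 0.00623333 s; RTT = 0.0124667 s.
Cycle = t_tx + RTT = 0.0139212 s.
Utilization = t_tx / cycle = 0.00145455/0.0139212 = 10.45 %.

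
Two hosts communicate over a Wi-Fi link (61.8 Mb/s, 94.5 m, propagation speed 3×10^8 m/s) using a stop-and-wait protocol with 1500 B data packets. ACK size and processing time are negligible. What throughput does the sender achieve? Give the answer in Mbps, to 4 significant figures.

61.60 Mbps

t_tx = L/R = 12000/61800000 = 0.000194175 s.
t_prop = 94.5/300000000 = 3.15e-07 s; RTT = 6.3e-07 s.
Cycle = t_tx + RTT = 0.000194805 s.
Throughput = L / cycle = 12000 / 0.000194805 = 61.60 Mbps.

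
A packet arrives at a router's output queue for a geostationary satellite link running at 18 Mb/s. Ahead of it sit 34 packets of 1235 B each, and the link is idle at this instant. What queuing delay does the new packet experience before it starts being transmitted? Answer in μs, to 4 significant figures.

18660 μs

Each queued packet: L/R = 9880/18000000 = 548.889 μs.
34 queued → 18662.2 μs.
Queuing delay = 18660 μs.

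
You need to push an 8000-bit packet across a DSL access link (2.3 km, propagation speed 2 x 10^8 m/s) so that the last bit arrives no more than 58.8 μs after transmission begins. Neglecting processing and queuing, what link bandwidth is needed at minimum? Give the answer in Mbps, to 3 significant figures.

169 Mbps

Propagation delay = 2300 / 200000000 = 11.5 μs.
Transmission budget = 58.8 − 11.5 = 47.3 μs.
R ≥ L / t_tx = 8000 bits / 4.73e-05 s = 169 Mbps.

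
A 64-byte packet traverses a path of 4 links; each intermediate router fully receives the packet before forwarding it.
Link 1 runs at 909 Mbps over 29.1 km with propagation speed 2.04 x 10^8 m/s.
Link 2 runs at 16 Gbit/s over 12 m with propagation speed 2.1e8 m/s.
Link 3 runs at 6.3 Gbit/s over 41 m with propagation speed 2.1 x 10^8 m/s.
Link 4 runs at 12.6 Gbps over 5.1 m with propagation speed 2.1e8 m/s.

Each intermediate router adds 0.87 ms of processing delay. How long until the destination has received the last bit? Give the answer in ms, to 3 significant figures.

L = 64 × 8 = 512 bits.
Transmission delays (L/R per hop): 0.000563256, 3.2e-05, 8.12698e-05, 4.06349e-05 ms; sum = 0.000717161 ms.
Propagation delays (d/s per hop): 0.142647, 5.71429e-05, 0.000195238, 2.42857e-05 ms; sum = 0.142924 ms.
Processing at 3 router(s): 3 × 0.87 ms = 2.61 ms.
End-to-end = 2.75 ms.

2.75 ms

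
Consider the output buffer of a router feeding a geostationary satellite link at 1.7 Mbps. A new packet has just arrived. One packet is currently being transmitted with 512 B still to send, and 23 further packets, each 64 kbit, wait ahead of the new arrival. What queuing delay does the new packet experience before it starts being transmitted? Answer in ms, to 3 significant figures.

Each queued packet: L/R = 64000/1700000 = 37.6471 ms.
23 queued → 865.882 ms.
Plus remaining 4096 bits of current packet: 2.40941 ms.
Queuing delay = 868 ms.

868 ms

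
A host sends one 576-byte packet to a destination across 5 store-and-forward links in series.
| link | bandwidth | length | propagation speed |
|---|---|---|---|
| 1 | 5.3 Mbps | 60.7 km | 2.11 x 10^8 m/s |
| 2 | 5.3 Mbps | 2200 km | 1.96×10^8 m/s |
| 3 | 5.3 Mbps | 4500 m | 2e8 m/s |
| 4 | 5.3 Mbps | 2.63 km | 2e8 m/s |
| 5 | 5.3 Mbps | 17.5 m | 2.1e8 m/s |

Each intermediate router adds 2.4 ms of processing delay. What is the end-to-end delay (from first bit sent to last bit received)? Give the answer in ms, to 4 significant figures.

L = 576 × 8 = 4608 bits.
Transmission delay per hop = L/R = 4608/5300000 = 0.869434 ms; 5 hops → 4.34717 ms.
Propagation delays (d/s per hop): 0.287678, 11.2245, 0.0225, 0.01315, 8.33333e-05 ms; sum = 11.5479 ms.
Processing at 4 router(s): 4 × 2.4 ms = 9.6 ms.
End-to-end = 25.50 ms.

25.50 ms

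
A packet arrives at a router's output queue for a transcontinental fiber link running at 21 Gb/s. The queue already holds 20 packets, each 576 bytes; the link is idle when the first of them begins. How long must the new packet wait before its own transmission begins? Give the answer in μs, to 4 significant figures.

Each queued packet: L/R = 4608/21000000000 = 0.219429 μs.
20 queued → 4.38857 μs.
Queuing delay = 4.389 μs.

4.389 μs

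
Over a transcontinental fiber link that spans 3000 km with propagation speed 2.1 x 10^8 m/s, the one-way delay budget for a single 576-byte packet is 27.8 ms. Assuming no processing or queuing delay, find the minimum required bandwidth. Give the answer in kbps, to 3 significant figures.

341 kbps

L = 4608 bits.
Propagation delay = 3000000 / 210000000 = 14.2857 ms.
Transmission budget = 27.8 − 14.2857 = 13.5143 ms.
R ≥ L / t_tx = 4608 bits / 0.0135143 s = 341 kbps.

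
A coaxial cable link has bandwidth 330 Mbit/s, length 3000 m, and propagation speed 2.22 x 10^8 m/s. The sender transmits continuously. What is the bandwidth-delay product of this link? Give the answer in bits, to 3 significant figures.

4460 bits

Propagation delay = 3000 / 2.22e+08 = 1.35135e-05 s.
BDP = R × t_prop = 330000000 × 1.35135e-05 = 4459.46 bits.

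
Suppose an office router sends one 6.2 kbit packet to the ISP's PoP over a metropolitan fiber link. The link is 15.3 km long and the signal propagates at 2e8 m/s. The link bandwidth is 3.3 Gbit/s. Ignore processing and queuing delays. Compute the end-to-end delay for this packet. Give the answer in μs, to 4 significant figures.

L = 6200 bits.
Transmission delay = L/R = 6200 / 3300000000 = 1.87879 μs.
Propagation delay = d/s = 15300 m / 200000000 m/s = 76.5 μs.
Total = 78.38 μs.

78.38 μs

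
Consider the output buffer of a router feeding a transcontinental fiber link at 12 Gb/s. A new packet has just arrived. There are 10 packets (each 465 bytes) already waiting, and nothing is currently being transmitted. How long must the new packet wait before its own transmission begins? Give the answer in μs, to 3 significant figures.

3.10 μs

Each queued packet: L/R = 3720/12000000000 = 0.31 μs.
10 queued → 3.1 μs.
Queuing delay = 3.10 μs.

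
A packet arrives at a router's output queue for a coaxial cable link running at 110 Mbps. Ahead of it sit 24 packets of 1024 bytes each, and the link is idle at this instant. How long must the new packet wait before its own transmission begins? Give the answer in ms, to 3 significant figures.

1.79 ms

Each queued packet: L/R = 8192/110000000 = 0.0744727 ms.
24 queued → 1.78735 ms.
Queuing delay = 1.79 ms.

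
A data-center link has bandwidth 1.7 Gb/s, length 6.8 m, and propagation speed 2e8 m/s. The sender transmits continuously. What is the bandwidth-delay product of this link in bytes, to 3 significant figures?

Propagation delay = 6.8 / 200000000 = 3.4e-08 s.
BDP = R × t_prop = 1700000000 × 3.4e-08 = 57.8 bits.
In bytes: 57.8/8 = 7.23 bytes.

7.23 bytes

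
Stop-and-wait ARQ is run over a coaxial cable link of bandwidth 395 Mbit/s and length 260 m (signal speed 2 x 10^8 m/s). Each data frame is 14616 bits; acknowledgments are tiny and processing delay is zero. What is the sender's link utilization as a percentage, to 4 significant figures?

t_tx = L/R = 14616/395000000 = 3.70025e-05 s.
t_prop = 260/200000000 = 1.3e-06 s; RTT = 2.6e-06 s.
Cycle = t_tx + RTT = 3.96025e-05 s.
Utilization = t_tx / cycle = 3.70025e-05/3.96025e-05 = 93.43 %.

93.43 %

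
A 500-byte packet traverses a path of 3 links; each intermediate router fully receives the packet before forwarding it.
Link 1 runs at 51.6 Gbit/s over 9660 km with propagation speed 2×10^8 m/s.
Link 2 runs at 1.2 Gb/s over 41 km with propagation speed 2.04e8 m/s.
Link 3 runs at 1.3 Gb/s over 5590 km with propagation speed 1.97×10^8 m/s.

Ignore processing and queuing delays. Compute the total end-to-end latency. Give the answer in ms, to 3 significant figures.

76.9 ms

L = 500 × 8 = 4000 bits.
Transmission delays (L/R per hop): 7.75194e-05, 0.00333333, 0.00307692 ms; sum = 0.00648778 ms.
Propagation delays (d/s per hop): 48.3, 0.20098, 28.3756 ms; sum = 76.8766 ms.
End-to-end = 76.9 ms.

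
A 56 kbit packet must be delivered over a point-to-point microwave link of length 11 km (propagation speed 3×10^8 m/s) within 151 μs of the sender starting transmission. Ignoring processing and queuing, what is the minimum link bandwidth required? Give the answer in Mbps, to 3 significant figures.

490 Mbps

Propagation delay = 11000 / 300000000 = 36.6667 μs.
Transmission budget = 151 − 36.6667 = 114.333 μs.
R ≥ L / t_tx = 56000 bits / 0.000114333 s = 490 Mbps.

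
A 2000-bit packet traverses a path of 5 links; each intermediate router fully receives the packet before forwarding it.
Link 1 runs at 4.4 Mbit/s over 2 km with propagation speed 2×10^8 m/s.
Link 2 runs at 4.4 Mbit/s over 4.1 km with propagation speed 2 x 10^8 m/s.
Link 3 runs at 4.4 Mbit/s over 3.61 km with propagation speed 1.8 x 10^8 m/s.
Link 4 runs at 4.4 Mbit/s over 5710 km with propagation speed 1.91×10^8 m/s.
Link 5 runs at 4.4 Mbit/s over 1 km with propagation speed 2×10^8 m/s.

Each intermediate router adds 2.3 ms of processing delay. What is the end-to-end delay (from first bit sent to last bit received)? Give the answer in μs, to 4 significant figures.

41420 μs

Transmission delay per hop = L/R = 2000/4400000 = 454.545 μs; 5 hops → 2272.73 μs.
Propagation delays (d/s per hop): 10, 20.5, 20.0556, 29895.3, 5 μs; sum = 29950.8 μs.
Processing at 4 router(s): 4 × 2.3 ms = 9200 μs.
End-to-end = 41420 μs.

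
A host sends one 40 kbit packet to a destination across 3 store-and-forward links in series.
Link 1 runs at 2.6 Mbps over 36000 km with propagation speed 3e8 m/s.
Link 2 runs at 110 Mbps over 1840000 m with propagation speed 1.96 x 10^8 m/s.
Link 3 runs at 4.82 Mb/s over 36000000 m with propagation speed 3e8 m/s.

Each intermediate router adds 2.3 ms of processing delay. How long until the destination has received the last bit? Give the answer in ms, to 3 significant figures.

L = 40000 bits.
Transmission delays (L/R per hop): 15.3846, 0.363636, 8.29876 ms; sum = 24.047 ms.
Propagation delays (d/s per hop): 120, 9.38776, 120 ms; sum = 249.388 ms.
Processing at 2 router(s): 2 × 2.3 ms = 4.6 ms.
End-to-end = 278 ms.

278 ms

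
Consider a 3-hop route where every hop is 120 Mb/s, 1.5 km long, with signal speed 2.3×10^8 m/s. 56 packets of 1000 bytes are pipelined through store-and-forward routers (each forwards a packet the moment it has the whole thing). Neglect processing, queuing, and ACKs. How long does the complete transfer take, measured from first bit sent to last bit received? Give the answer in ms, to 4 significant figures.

3.886 ms

Per-hop transmission t_tx = L/R = 8000/120000000 = 0.0666667 ms.
Per-hop propagation t_prop = 1500/2.3e+08 = 0.00652174 ms.
Pipeline fill: first packet needs 3·t_tx to clear all hops; remaining 55 packets each add one t_tx.
Total = (3+56-1)·t_tx + 3·t_prop = 58·0.0666667 + 3·0.00652174 = 3.886 ms.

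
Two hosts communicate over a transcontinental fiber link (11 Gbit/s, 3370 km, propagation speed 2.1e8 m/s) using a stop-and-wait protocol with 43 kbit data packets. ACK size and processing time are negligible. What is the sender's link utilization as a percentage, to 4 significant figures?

0.01218 %

t_tx = L/R = 43000/11000000000 = 3.90909e-06 s.
t_prop = 3370000/210000000 = 0.0160476 s; RTT = 0.0320952 s.
Cycle = t_tx + RTT = 0.0320991 s.
Utilization = t_tx / cycle = 3.90909e-06/0.0320991 = 0.01218 %.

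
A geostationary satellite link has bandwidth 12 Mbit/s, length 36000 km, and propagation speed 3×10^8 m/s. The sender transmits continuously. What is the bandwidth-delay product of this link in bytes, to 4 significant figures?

Propagation delay = 36000000 / 300000000 = 0.12 s.
BDP = R × t_prop = 12000000 × 0.12 = 1440000 bits.
In bytes: 1440000/8 = 180000 bytes.

180000 bytes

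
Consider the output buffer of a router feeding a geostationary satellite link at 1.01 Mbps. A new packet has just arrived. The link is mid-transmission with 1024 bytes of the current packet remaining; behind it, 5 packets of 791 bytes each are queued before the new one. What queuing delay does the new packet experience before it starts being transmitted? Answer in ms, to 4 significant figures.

39.44 ms

Each queued packet: L/R = 6328/1010000 = 6.26535 ms.
5 queued → 31.3267 ms.
Plus remaining 8192 bits of current packet: 8.11089 ms.
Queuing delay = 39.44 ms.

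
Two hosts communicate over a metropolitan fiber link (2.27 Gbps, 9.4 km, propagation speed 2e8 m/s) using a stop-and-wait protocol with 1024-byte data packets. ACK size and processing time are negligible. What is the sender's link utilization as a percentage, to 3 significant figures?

t_tx = L/R = 8192/2270000000 = 3.60881e-06 s.
t_prop = 9400/200000000 = 4.7e-05 s; RTT = 9.4e-05 s.
Cycle = t_tx + RTT = 9.76088e-05 s.
Utilization = t_tx / cycle = 3.60881e-06/9.76088e-05 = 3.70 %.

3.70 %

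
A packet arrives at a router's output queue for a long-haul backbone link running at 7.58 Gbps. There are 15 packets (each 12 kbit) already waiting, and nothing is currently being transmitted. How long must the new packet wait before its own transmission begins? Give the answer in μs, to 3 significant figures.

Each queued packet: L/R = 12000/7580000000 = 1.58311 μs.
15 queued → 23.7467 μs.
Queuing delay = 23.7 μs.

23.7 μs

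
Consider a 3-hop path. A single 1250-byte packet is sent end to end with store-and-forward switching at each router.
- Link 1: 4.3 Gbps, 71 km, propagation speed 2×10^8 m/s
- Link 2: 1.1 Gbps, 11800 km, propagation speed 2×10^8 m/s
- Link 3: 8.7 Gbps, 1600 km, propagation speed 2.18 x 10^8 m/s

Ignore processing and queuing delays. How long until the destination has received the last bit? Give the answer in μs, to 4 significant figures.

L = 1250 × 8 = 10000 bits.
Transmission delays (L/R per hop): 2.32558, 9.09091, 1.14943 μs; sum = 12.5659 μs.
Propagation delays (d/s per hop): 355, 59000, 7339.45 μs; sum = 66694.4 μs.
End-to-end = 66710 μs.

66710 μs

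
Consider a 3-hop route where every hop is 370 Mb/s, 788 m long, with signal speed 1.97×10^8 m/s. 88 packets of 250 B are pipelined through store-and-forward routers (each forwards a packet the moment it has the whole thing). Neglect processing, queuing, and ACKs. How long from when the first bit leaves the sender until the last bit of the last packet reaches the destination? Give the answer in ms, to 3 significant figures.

Per-hop transmission t_tx = L/R = 2000/370000000 = 0.00540541 ms.
Per-hop propagation t_prop = 788/197000000 = 0.004 ms.
Pipeline fill: first packet needs 3·t_tx to clear all hops; remaining 87 packets each add one t_tx.
Total = (3+88-1)·t_tx + 3·t_prop = 90·0.00540541 + 3·0.004 = 0.498 ms.

0.498 ms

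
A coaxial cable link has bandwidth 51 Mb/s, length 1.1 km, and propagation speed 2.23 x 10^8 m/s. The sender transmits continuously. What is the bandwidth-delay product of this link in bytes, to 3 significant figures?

Propagation delay = 1100 / 223000000 = 4.93274e-06 s.
BDP = R × t_prop = 51000000 × 4.93274e-06 = 251.57 bits.
In bytes: 251.57/8 = 31.4 bytes.

31.4 bytes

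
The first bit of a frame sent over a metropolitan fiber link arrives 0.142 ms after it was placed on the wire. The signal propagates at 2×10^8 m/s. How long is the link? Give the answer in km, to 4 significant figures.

d = s × t_prop = 200000000 × 0.000142 = 28.40 km.

28.40 km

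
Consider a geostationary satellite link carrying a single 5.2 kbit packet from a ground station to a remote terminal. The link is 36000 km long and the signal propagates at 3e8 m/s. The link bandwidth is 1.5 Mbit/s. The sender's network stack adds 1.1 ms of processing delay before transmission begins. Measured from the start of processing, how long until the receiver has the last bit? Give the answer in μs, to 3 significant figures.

L = 5200 bits.
Transmission delay = L/R = 5200 / 1500000 = 3466.67 μs.
Propagation delay = d/s = 36000000 m / 300000000 m/s = 120000 μs.
Plus processing delay 1.1 ms = 1100 μs.
Total = 125000 μs.

125000 μs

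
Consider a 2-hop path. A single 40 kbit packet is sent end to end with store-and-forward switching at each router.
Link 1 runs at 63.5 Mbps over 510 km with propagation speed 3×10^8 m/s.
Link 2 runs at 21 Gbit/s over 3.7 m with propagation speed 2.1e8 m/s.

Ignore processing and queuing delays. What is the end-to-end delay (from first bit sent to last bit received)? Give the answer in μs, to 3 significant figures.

2330 μs

L = 40000 bits.
Transmission delays (L/R per hop): 629.921, 1.90476 μs; sum = 631.826 μs.
Propagation delays (d/s per hop): 1700, 0.017619 μs; sum = 1700.02 μs.
End-to-end = 2330 μs.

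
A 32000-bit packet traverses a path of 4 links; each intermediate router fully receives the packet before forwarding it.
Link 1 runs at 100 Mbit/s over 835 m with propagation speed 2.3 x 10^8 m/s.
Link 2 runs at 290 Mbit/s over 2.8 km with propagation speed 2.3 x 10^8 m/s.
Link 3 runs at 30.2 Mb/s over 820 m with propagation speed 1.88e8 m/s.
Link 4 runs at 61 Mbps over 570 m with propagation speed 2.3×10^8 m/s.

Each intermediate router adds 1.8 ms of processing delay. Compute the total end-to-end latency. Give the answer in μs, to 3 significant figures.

Transmission delays (L/R per hop): 320, 110.345, 1059.6, 524.59 μs; sum = 2014.54 μs.
Propagation delays (d/s per hop): 3.63043, 12.1739, 4.3617, 2.47826 μs; sum = 22.6443 μs.
Processing at 3 router(s): 3 × 1.8 ms = 5400 μs.
End-to-end = 7440 μs.

7440 μs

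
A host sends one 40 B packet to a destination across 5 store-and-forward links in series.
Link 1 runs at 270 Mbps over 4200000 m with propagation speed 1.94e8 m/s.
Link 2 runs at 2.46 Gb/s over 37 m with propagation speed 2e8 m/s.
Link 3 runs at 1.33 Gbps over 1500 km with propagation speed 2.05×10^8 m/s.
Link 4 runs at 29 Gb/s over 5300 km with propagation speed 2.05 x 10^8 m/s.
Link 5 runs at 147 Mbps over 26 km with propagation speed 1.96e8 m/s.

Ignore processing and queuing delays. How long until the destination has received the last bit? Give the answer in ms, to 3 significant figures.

55.0 ms

L = 40 × 8 = 320 bits.
Transmission delays (L/R per hop): 0.00118519, 0.000130081, 0.000240602, 1.10345e-05, 0.00217687 ms; sum = 0.00374377 ms.
Propagation delays (d/s per hop): 21.6495, 0.000185, 7.31707, 25.8537, 0.132653 ms; sum = 54.9531 ms.
End-to-end = 55.0 ms.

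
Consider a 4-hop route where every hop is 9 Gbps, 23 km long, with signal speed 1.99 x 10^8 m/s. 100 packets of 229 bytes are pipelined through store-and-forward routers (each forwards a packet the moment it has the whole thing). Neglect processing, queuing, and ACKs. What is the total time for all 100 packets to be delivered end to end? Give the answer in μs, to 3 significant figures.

Per-hop transmission t_tx = L/R = 1832/9000000000 = 0.203556 μs.
Per-hop propagation t_prop = 23000/199000000 = 115.578 μs.
Pipeline fill: first packet needs 4·t_tx to clear all hops; remaining 99 packets each add one t_tx.
Total = (4+100-1)·t_tx + 4·t_prop = 103·0.203556 + 4·115.578 = 483 μs.

483 μs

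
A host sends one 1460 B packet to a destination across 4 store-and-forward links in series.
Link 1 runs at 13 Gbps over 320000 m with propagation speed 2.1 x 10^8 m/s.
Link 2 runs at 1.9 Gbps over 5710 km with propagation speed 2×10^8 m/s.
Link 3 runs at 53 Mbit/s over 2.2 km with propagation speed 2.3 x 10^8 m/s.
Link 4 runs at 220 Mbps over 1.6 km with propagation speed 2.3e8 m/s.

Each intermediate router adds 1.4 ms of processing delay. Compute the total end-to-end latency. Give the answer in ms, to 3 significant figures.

L = 1460 × 8 = 11680 bits.
Transmission delays (L/R per hop): 0.000898462, 0.00614737, 0.220377, 0.0530909 ms; sum = 0.280514 ms.
Propagation delays (d/s per hop): 1.52381, 28.55, 0.00956522, 0.00695652 ms; sum = 30.0903 ms.
Processing at 3 router(s): 3 × 1.4 ms = 4.2 ms.
End-to-end = 34.6 ms.

34.6 ms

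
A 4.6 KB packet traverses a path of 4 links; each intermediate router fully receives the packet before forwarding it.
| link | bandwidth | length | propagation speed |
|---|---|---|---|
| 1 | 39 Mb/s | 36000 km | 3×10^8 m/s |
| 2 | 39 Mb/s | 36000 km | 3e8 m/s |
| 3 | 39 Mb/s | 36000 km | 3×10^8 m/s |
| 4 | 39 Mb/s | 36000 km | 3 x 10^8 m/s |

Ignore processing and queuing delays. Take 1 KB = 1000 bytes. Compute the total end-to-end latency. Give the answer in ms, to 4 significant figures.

483.8 ms

L = 36800 bits.
Transmission delay per hop = L/R = 36800/39000000 = 0.94359 ms; 4 hops → 3.77436 ms.
Propagation delays (d/s per hop): 120, 120, 120, 120 ms; sum = 480 ms.
End-to-end = 483.8 ms.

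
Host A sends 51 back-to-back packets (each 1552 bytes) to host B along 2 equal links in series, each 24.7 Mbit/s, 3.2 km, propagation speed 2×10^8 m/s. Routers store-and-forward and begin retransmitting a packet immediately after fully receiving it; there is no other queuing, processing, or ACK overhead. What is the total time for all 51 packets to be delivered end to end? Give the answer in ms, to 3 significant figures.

Per-hop transmission t_tx = L/R = 12416/24700000 = 0.502672 ms.
Per-hop propagation t_prop = 3200/200000000 = 0.016 ms.
Pipeline fill: first packet needs 2·t_tx to clear all hops; remaining 50 packets each add one t_tx.
Total = (2+51-1)·t_tx + 2·t_prop = 52·0.502672 + 2·0.016 = 26.2 ms.

26.2 ms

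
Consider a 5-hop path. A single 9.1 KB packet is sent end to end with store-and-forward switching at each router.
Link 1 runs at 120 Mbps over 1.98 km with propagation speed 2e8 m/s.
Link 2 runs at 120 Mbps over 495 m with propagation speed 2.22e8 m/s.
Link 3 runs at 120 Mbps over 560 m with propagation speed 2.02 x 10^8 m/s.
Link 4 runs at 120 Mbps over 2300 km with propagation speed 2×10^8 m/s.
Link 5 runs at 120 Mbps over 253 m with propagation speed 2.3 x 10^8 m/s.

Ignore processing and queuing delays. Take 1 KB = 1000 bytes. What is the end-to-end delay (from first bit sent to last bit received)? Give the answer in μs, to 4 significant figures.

L = 72800 bits.
Transmission delay per hop = L/R = 72800/120000000 = 606.667 μs; 5 hops → 3033.33 μs.
Propagation delays (d/s per hop): 9.9, 2.22973, 2.77228, 11500, 1.1 μs; sum = 11516 μs.
End-to-end = 14550 μs.

14550 μs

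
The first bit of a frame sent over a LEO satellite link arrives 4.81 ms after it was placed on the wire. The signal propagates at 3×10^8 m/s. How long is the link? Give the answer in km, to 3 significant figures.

d = s × t_prop = 300000000 × 0.00481 = 1440 km.

1440 km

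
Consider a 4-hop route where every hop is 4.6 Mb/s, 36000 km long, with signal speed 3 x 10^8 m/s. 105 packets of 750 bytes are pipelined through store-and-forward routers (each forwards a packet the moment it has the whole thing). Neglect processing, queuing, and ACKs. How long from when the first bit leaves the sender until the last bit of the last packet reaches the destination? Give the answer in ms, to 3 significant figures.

621 ms

Per-hop transmission t_tx = L/R = 6000/4600000 = 1.30435 ms.
Per-hop propagation t_prop = 36000000/300000000 = 120 ms.
Pipeline fill: first packet needs 4·t_tx to clear all hops; remaining 104 packets each add one t_tx.
Total = (4+105-1)·t_tx + 4·t_prop = 108·1.30435 + 4·120 = 621 ms.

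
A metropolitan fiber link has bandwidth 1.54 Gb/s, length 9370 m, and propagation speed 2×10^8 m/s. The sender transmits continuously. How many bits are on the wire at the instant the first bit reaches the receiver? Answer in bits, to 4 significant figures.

72150 bits

Propagation delay = 9370 / 200000000 = 4.685e-05 s.
BDP = R × t_prop = 1540000000 × 4.685e-05 = 72149 bits.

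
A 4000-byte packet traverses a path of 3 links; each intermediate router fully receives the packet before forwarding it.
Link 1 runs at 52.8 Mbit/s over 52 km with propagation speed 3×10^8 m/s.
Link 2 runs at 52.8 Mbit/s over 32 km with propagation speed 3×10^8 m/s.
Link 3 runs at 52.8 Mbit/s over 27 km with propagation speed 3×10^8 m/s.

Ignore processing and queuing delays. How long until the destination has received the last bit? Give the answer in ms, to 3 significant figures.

L = 4000 × 8 = 32000 bits.
Transmission delay per hop = L/R = 32000/52800000 = 0.606061 ms; 3 hops → 1.81818 ms.
Propagation delays (d/s per hop): 0.173333, 0.106667, 0.09 ms; sum = 0.37 ms.
End-to-end = 2.19 ms.

2.19 ms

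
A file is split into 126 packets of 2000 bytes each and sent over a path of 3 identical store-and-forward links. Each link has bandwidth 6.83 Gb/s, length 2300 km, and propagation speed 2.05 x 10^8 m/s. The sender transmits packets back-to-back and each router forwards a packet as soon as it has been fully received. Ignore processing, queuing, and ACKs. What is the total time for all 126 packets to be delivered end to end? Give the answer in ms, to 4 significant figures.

Per-hop transmission t_tx = L/R = 16000/6830000000 = 0.00234261 ms.
Per-hop propagation t_prop = 2300000/2.05e+08 = 11.2195 ms.
Pipeline fill: first packet needs 3·t_tx to clear all hops; remaining 125 packets each add one t_tx.
Total = (3+126-1)·t_tx + 3·t_prop = 128·0.00234261 + 3·11.2195 = 33.96 ms.

33.96 ms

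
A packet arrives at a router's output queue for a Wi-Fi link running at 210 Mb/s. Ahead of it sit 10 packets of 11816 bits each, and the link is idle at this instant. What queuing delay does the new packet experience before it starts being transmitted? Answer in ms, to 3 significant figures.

Each queued packet: L/R = 11816/210000000 = 0.0562667 ms.
10 queued → 0.562667 ms.
Queuing delay = 0.563 ms.

0.563 ms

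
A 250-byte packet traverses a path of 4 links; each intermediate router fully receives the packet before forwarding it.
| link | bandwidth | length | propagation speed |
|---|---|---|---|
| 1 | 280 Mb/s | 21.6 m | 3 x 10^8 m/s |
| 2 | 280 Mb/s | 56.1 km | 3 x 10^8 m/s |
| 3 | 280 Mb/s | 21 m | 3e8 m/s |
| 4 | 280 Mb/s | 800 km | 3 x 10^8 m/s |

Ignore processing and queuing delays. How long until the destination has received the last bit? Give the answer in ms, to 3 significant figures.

2.88 ms

L = 250 × 8 = 2000 bits.
Transmission delay per hop = L/R = 2000/280000000 = 0.00714286 ms; 4 hops → 0.0285714 ms.
Propagation delays (d/s per hop): 7.2e-05, 0.187, 7e-05, 2.66667 ms; sum = 2.85381 ms.
End-to-end = 2.88 ms.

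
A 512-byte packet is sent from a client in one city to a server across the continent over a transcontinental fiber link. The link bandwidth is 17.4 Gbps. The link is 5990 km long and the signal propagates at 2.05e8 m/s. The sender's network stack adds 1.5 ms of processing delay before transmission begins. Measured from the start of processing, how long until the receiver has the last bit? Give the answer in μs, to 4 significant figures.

30720 μs

L = 512 × 8 = 4096 bits.
Transmission delay = L/R = 4096 / 17400000000 = 0.235402 μs.
Propagation delay = d/s = 5990000 m / 2.05e+08 m/s = 29219.5 μs.
Plus processing delay 1.5 ms = 1500 μs.
Total = 30720 μs.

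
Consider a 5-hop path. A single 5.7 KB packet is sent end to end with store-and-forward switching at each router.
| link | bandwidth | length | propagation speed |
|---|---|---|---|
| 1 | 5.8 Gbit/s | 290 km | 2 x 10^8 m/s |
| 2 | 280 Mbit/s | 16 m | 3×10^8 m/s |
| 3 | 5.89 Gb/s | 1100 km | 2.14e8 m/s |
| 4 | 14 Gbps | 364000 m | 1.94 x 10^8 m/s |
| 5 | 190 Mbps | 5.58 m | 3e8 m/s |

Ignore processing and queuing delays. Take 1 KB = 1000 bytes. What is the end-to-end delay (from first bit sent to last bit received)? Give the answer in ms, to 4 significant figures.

8.888 ms

L = 45600 bits.
Transmission delays (L/R per hop): 0.00786207, 0.162857, 0.00774194, 0.00325714, 0.24 ms; sum = 0.421718 ms.
Propagation delays (d/s per hop): 1.45, 5.33333e-05, 5.14019, 1.87629, 1.86e-05 ms; sum = 8.46655 ms.
End-to-end = 8.888 ms.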